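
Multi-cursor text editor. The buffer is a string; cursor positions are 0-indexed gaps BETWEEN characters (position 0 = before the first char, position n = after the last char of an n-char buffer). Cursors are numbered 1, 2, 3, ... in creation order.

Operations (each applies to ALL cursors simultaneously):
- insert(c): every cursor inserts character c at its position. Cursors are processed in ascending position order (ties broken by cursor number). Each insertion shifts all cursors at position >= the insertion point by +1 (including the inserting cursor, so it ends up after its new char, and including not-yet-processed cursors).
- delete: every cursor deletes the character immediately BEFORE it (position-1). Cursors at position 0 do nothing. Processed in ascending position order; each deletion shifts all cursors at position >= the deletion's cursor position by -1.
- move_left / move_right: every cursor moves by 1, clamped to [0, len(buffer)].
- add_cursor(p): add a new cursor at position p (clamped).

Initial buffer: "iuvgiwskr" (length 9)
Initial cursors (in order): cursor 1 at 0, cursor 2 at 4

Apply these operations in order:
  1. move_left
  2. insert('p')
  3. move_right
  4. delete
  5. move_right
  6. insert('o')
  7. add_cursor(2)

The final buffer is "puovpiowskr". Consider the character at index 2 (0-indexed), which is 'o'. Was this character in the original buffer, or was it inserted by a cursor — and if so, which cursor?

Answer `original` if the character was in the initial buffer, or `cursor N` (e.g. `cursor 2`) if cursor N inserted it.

After op 1 (move_left): buffer="iuvgiwskr" (len 9), cursors c1@0 c2@3, authorship .........
After op 2 (insert('p')): buffer="piuvpgiwskr" (len 11), cursors c1@1 c2@5, authorship 1...2......
After op 3 (move_right): buffer="piuvpgiwskr" (len 11), cursors c1@2 c2@6, authorship 1...2......
After op 4 (delete): buffer="puvpiwskr" (len 9), cursors c1@1 c2@4, authorship 1..2.....
After op 5 (move_right): buffer="puvpiwskr" (len 9), cursors c1@2 c2@5, authorship 1..2.....
After op 6 (insert('o')): buffer="puovpiowskr" (len 11), cursors c1@3 c2@7, authorship 1.1.2.2....
After op 7 (add_cursor(2)): buffer="puovpiowskr" (len 11), cursors c3@2 c1@3 c2@7, authorship 1.1.2.2....
Authorship (.=original, N=cursor N): 1 . 1 . 2 . 2 . . . .
Index 2: author = 1

Answer: cursor 1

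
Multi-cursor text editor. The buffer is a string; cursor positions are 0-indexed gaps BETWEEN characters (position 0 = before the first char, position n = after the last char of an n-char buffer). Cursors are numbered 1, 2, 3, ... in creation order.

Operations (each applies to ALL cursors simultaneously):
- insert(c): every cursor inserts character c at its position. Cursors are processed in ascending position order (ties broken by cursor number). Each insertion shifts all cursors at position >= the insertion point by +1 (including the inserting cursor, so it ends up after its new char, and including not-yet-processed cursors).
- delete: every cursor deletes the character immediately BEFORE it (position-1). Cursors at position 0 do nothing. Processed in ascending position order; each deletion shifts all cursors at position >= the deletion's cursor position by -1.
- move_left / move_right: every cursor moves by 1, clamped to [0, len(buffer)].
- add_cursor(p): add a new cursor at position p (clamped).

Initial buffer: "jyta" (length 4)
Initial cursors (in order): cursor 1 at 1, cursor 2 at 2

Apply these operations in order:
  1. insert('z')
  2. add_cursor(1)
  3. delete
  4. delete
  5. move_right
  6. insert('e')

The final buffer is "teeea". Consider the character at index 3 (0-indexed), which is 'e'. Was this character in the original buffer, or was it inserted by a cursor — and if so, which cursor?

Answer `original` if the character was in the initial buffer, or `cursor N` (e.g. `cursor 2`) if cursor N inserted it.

Answer: cursor 3

Derivation:
After op 1 (insert('z')): buffer="jzyzta" (len 6), cursors c1@2 c2@4, authorship .1.2..
After op 2 (add_cursor(1)): buffer="jzyzta" (len 6), cursors c3@1 c1@2 c2@4, authorship .1.2..
After op 3 (delete): buffer="yta" (len 3), cursors c1@0 c3@0 c2@1, authorship ...
After op 4 (delete): buffer="ta" (len 2), cursors c1@0 c2@0 c3@0, authorship ..
After op 5 (move_right): buffer="ta" (len 2), cursors c1@1 c2@1 c3@1, authorship ..
After op 6 (insert('e')): buffer="teeea" (len 5), cursors c1@4 c2@4 c3@4, authorship .123.
Authorship (.=original, N=cursor N): . 1 2 3 .
Index 3: author = 3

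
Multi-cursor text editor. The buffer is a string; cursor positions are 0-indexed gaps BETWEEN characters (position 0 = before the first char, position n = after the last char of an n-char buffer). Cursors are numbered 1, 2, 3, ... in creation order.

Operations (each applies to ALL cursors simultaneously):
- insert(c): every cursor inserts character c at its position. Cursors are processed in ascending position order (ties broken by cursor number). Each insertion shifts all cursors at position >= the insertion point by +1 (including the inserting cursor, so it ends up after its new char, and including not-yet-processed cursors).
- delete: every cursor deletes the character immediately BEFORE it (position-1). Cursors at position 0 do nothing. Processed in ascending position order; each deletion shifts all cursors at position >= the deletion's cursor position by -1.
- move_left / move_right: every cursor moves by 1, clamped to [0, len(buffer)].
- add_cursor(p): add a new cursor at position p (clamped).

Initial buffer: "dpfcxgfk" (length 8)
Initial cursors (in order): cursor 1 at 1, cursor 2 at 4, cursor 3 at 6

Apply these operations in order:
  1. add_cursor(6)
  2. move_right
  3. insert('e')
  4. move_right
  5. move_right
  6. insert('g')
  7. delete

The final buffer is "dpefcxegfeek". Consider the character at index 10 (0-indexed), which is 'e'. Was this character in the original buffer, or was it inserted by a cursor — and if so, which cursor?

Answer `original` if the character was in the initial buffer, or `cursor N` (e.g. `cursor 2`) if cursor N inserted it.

Answer: cursor 4

Derivation:
After op 1 (add_cursor(6)): buffer="dpfcxgfk" (len 8), cursors c1@1 c2@4 c3@6 c4@6, authorship ........
After op 2 (move_right): buffer="dpfcxgfk" (len 8), cursors c1@2 c2@5 c3@7 c4@7, authorship ........
After op 3 (insert('e')): buffer="dpefcxegfeek" (len 12), cursors c1@3 c2@7 c3@11 c4@11, authorship ..1...2..34.
After op 4 (move_right): buffer="dpefcxegfeek" (len 12), cursors c1@4 c2@8 c3@12 c4@12, authorship ..1...2..34.
After op 5 (move_right): buffer="dpefcxegfeek" (len 12), cursors c1@5 c2@9 c3@12 c4@12, authorship ..1...2..34.
After op 6 (insert('g')): buffer="dpefcgxegfgeekgg" (len 16), cursors c1@6 c2@11 c3@16 c4@16, authorship ..1..1.2..234.34
After op 7 (delete): buffer="dpefcxegfeek" (len 12), cursors c1@5 c2@9 c3@12 c4@12, authorship ..1...2..34.
Authorship (.=original, N=cursor N): . . 1 . . . 2 . . 3 4 .
Index 10: author = 4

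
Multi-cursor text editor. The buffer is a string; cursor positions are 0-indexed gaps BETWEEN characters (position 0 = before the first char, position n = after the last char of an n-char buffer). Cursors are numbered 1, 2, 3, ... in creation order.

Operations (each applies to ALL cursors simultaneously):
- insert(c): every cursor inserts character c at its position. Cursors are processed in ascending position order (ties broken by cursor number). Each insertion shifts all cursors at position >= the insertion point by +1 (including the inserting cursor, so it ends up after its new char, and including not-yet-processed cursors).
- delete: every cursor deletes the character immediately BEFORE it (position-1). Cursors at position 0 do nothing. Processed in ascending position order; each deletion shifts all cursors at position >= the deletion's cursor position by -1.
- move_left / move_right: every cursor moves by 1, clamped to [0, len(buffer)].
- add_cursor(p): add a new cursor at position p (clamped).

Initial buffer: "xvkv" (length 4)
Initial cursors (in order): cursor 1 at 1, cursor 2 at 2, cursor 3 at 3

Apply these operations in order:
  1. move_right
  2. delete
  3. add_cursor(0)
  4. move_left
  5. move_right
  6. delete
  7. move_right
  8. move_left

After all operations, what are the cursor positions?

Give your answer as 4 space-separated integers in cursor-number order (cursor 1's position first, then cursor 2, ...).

After op 1 (move_right): buffer="xvkv" (len 4), cursors c1@2 c2@3 c3@4, authorship ....
After op 2 (delete): buffer="x" (len 1), cursors c1@1 c2@1 c3@1, authorship .
After op 3 (add_cursor(0)): buffer="x" (len 1), cursors c4@0 c1@1 c2@1 c3@1, authorship .
After op 4 (move_left): buffer="x" (len 1), cursors c1@0 c2@0 c3@0 c4@0, authorship .
After op 5 (move_right): buffer="x" (len 1), cursors c1@1 c2@1 c3@1 c4@1, authorship .
After op 6 (delete): buffer="" (len 0), cursors c1@0 c2@0 c3@0 c4@0, authorship 
After op 7 (move_right): buffer="" (len 0), cursors c1@0 c2@0 c3@0 c4@0, authorship 
After op 8 (move_left): buffer="" (len 0), cursors c1@0 c2@0 c3@0 c4@0, authorship 

Answer: 0 0 0 0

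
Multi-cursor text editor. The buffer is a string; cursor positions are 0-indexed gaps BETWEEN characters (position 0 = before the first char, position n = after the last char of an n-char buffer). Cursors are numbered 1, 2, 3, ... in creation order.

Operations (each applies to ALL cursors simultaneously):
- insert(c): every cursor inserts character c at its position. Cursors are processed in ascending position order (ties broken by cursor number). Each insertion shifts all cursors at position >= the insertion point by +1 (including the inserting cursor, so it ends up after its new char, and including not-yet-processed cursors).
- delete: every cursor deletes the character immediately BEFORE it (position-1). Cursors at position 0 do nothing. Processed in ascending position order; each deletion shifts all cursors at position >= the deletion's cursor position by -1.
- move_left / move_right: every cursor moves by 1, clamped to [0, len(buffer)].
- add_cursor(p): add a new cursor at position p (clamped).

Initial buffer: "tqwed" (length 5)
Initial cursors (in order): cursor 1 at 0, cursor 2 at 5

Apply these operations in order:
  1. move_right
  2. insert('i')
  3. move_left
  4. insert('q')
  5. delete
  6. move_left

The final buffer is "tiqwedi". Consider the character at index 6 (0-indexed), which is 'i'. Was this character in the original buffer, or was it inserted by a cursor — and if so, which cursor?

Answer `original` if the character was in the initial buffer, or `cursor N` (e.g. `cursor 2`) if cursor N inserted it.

Answer: cursor 2

Derivation:
After op 1 (move_right): buffer="tqwed" (len 5), cursors c1@1 c2@5, authorship .....
After op 2 (insert('i')): buffer="tiqwedi" (len 7), cursors c1@2 c2@7, authorship .1....2
After op 3 (move_left): buffer="tiqwedi" (len 7), cursors c1@1 c2@6, authorship .1....2
After op 4 (insert('q')): buffer="tqiqwedqi" (len 9), cursors c1@2 c2@8, authorship .11....22
After op 5 (delete): buffer="tiqwedi" (len 7), cursors c1@1 c2@6, authorship .1....2
After op 6 (move_left): buffer="tiqwedi" (len 7), cursors c1@0 c2@5, authorship .1....2
Authorship (.=original, N=cursor N): . 1 . . . . 2
Index 6: author = 2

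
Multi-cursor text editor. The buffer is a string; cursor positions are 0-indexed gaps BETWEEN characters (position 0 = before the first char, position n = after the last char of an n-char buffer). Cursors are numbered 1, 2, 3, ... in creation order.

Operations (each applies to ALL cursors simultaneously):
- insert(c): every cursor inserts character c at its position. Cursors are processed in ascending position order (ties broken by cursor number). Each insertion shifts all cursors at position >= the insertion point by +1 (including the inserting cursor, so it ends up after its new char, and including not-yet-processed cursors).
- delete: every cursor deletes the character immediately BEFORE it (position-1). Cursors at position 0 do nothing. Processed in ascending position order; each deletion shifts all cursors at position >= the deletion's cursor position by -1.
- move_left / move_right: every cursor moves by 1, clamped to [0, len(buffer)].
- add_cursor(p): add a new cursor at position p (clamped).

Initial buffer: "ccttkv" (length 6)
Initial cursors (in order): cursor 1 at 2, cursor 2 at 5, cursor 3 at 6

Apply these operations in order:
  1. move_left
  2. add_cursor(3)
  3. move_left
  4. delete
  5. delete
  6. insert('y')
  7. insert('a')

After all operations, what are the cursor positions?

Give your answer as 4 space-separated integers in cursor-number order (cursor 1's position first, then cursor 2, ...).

After op 1 (move_left): buffer="ccttkv" (len 6), cursors c1@1 c2@4 c3@5, authorship ......
After op 2 (add_cursor(3)): buffer="ccttkv" (len 6), cursors c1@1 c4@3 c2@4 c3@5, authorship ......
After op 3 (move_left): buffer="ccttkv" (len 6), cursors c1@0 c4@2 c2@3 c3@4, authorship ......
After op 4 (delete): buffer="ckv" (len 3), cursors c1@0 c2@1 c3@1 c4@1, authorship ...
After op 5 (delete): buffer="kv" (len 2), cursors c1@0 c2@0 c3@0 c4@0, authorship ..
After op 6 (insert('y')): buffer="yyyykv" (len 6), cursors c1@4 c2@4 c3@4 c4@4, authorship 1234..
After op 7 (insert('a')): buffer="yyyyaaaakv" (len 10), cursors c1@8 c2@8 c3@8 c4@8, authorship 12341234..

Answer: 8 8 8 8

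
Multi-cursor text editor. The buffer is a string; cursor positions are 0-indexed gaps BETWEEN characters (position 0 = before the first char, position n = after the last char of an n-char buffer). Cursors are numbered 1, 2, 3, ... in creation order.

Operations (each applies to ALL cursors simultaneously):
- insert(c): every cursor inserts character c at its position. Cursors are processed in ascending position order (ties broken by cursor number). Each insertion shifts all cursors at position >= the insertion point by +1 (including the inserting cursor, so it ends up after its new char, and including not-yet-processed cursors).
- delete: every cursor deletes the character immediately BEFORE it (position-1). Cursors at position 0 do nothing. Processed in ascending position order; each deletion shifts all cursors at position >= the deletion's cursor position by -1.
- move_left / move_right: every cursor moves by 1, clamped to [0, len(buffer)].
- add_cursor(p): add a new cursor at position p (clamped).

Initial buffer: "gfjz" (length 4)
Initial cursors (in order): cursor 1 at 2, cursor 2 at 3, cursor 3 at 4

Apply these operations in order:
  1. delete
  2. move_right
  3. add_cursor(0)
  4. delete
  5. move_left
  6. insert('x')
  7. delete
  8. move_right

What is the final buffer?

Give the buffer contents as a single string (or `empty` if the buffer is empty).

After op 1 (delete): buffer="g" (len 1), cursors c1@1 c2@1 c3@1, authorship .
After op 2 (move_right): buffer="g" (len 1), cursors c1@1 c2@1 c3@1, authorship .
After op 3 (add_cursor(0)): buffer="g" (len 1), cursors c4@0 c1@1 c2@1 c3@1, authorship .
After op 4 (delete): buffer="" (len 0), cursors c1@0 c2@0 c3@0 c4@0, authorship 
After op 5 (move_left): buffer="" (len 0), cursors c1@0 c2@0 c3@0 c4@0, authorship 
After op 6 (insert('x')): buffer="xxxx" (len 4), cursors c1@4 c2@4 c3@4 c4@4, authorship 1234
After op 7 (delete): buffer="" (len 0), cursors c1@0 c2@0 c3@0 c4@0, authorship 
After op 8 (move_right): buffer="" (len 0), cursors c1@0 c2@0 c3@0 c4@0, authorship 

Answer: empty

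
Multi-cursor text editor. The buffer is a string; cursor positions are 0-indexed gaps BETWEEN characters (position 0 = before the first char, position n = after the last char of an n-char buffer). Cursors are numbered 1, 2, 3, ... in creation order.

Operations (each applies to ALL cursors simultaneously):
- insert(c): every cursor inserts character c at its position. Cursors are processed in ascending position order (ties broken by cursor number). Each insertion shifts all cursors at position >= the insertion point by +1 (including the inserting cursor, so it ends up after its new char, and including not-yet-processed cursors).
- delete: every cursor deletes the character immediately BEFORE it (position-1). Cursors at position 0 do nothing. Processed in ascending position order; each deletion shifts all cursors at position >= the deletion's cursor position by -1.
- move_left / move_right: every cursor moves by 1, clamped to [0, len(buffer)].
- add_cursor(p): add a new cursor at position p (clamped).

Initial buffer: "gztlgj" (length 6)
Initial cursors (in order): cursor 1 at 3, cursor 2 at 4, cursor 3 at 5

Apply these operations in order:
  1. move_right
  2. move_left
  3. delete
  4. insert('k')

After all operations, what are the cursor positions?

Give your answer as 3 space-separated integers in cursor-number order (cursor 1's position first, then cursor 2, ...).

Answer: 5 5 5

Derivation:
After op 1 (move_right): buffer="gztlgj" (len 6), cursors c1@4 c2@5 c3@6, authorship ......
After op 2 (move_left): buffer="gztlgj" (len 6), cursors c1@3 c2@4 c3@5, authorship ......
After op 3 (delete): buffer="gzj" (len 3), cursors c1@2 c2@2 c3@2, authorship ...
After op 4 (insert('k')): buffer="gzkkkj" (len 6), cursors c1@5 c2@5 c3@5, authorship ..123.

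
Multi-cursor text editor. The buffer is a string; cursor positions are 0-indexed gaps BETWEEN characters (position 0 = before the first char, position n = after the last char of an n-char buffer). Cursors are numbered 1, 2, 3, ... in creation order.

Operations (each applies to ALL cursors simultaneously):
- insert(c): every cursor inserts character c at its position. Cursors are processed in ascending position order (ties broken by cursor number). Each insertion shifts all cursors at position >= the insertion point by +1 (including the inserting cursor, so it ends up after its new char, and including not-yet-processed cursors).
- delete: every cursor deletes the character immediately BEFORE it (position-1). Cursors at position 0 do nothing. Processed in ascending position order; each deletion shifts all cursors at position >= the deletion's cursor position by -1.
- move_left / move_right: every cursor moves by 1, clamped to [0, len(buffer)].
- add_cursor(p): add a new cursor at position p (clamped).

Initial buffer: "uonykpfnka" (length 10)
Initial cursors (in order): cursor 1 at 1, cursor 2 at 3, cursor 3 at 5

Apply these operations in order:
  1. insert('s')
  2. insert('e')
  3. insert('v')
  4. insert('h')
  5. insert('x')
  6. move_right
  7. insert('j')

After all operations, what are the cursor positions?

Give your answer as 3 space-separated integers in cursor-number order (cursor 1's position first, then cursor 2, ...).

Answer: 8 16 24

Derivation:
After op 1 (insert('s')): buffer="usonsykspfnka" (len 13), cursors c1@2 c2@5 c3@8, authorship .1..2..3.....
After op 2 (insert('e')): buffer="useonseyksepfnka" (len 16), cursors c1@3 c2@7 c3@11, authorship .11..22..33.....
After op 3 (insert('v')): buffer="usevonsevyksevpfnka" (len 19), cursors c1@4 c2@9 c3@14, authorship .111..222..333.....
After op 4 (insert('h')): buffer="usevhonsevhyksevhpfnka" (len 22), cursors c1@5 c2@11 c3@17, authorship .1111..2222..3333.....
After op 5 (insert('x')): buffer="usevhxonsevhxyksevhxpfnka" (len 25), cursors c1@6 c2@13 c3@20, authorship .11111..22222..33333.....
After op 6 (move_right): buffer="usevhxonsevhxyksevhxpfnka" (len 25), cursors c1@7 c2@14 c3@21, authorship .11111..22222..33333.....
After op 7 (insert('j')): buffer="usevhxojnsevhxyjksevhxpjfnka" (len 28), cursors c1@8 c2@16 c3@24, authorship .11111.1.22222.2.33333.3....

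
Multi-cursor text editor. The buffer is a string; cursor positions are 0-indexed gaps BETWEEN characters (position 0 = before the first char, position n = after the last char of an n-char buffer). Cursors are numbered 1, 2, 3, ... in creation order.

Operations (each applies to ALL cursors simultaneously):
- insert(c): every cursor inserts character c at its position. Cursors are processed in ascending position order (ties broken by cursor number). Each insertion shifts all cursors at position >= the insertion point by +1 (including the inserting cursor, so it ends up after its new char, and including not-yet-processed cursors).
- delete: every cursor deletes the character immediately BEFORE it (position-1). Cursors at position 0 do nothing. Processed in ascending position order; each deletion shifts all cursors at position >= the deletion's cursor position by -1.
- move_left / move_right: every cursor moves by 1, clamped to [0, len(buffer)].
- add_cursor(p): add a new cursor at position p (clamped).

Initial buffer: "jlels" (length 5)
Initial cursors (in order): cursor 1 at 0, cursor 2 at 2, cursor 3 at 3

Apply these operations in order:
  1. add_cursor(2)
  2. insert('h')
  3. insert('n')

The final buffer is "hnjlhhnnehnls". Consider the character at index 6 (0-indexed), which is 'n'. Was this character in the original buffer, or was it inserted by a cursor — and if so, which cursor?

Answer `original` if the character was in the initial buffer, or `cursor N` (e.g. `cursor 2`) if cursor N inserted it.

After op 1 (add_cursor(2)): buffer="jlels" (len 5), cursors c1@0 c2@2 c4@2 c3@3, authorship .....
After op 2 (insert('h')): buffer="hjlhhehls" (len 9), cursors c1@1 c2@5 c4@5 c3@7, authorship 1..24.3..
After op 3 (insert('n')): buffer="hnjlhhnnehnls" (len 13), cursors c1@2 c2@8 c4@8 c3@11, authorship 11..2424.33..
Authorship (.=original, N=cursor N): 1 1 . . 2 4 2 4 . 3 3 . .
Index 6: author = 2

Answer: cursor 2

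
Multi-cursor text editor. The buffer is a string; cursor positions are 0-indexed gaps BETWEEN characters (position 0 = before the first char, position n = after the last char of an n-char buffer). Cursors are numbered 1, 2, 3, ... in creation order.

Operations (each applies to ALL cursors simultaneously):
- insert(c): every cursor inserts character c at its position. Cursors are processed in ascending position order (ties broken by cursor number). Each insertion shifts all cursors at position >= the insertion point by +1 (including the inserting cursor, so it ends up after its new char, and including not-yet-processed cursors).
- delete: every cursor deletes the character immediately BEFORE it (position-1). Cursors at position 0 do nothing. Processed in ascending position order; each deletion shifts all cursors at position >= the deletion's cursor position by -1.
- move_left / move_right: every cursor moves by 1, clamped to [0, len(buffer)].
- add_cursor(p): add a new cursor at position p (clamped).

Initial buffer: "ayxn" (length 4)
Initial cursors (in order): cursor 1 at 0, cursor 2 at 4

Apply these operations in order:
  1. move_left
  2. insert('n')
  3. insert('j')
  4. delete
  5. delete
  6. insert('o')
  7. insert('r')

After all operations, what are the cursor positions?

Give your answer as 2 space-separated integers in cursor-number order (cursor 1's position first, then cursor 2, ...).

After op 1 (move_left): buffer="ayxn" (len 4), cursors c1@0 c2@3, authorship ....
After op 2 (insert('n')): buffer="nayxnn" (len 6), cursors c1@1 c2@5, authorship 1...2.
After op 3 (insert('j')): buffer="njayxnjn" (len 8), cursors c1@2 c2@7, authorship 11...22.
After op 4 (delete): buffer="nayxnn" (len 6), cursors c1@1 c2@5, authorship 1...2.
After op 5 (delete): buffer="ayxn" (len 4), cursors c1@0 c2@3, authorship ....
After op 6 (insert('o')): buffer="oayxon" (len 6), cursors c1@1 c2@5, authorship 1...2.
After op 7 (insert('r')): buffer="orayxorn" (len 8), cursors c1@2 c2@7, authorship 11...22.

Answer: 2 7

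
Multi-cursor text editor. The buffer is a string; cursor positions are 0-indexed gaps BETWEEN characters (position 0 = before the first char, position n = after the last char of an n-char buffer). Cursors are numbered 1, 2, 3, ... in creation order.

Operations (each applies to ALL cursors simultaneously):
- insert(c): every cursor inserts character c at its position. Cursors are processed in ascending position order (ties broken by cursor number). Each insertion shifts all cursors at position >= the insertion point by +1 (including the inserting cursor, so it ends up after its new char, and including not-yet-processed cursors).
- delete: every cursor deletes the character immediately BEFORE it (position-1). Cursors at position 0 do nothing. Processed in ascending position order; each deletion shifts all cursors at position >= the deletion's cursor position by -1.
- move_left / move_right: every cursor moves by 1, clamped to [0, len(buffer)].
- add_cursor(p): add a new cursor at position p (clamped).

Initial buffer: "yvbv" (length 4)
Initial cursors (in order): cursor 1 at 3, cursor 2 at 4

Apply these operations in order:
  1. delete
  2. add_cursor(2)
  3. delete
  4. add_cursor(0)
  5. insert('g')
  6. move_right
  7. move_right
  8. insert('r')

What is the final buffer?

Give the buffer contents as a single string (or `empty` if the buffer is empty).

Answer: ggggrrrr

Derivation:
After op 1 (delete): buffer="yv" (len 2), cursors c1@2 c2@2, authorship ..
After op 2 (add_cursor(2)): buffer="yv" (len 2), cursors c1@2 c2@2 c3@2, authorship ..
After op 3 (delete): buffer="" (len 0), cursors c1@0 c2@0 c3@0, authorship 
After op 4 (add_cursor(0)): buffer="" (len 0), cursors c1@0 c2@0 c3@0 c4@0, authorship 
After op 5 (insert('g')): buffer="gggg" (len 4), cursors c1@4 c2@4 c3@4 c4@4, authorship 1234
After op 6 (move_right): buffer="gggg" (len 4), cursors c1@4 c2@4 c3@4 c4@4, authorship 1234
After op 7 (move_right): buffer="gggg" (len 4), cursors c1@4 c2@4 c3@4 c4@4, authorship 1234
After op 8 (insert('r')): buffer="ggggrrrr" (len 8), cursors c1@8 c2@8 c3@8 c4@8, authorship 12341234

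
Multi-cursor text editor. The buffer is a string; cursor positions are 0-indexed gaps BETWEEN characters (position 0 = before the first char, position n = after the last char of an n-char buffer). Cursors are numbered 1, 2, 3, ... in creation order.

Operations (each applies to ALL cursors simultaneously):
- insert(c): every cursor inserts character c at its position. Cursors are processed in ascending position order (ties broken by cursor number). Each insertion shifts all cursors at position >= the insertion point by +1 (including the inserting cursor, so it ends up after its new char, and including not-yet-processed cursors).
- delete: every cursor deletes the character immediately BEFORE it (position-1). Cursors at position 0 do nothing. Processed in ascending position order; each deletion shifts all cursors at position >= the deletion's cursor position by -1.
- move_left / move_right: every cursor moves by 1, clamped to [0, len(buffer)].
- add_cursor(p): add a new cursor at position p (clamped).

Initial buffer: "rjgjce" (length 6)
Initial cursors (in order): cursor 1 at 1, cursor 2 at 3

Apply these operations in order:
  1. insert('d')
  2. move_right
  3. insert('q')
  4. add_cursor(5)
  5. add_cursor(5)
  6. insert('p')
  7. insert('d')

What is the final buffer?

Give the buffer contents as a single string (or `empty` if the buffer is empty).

After op 1 (insert('d')): buffer="rdjgdjce" (len 8), cursors c1@2 c2@5, authorship .1..2...
After op 2 (move_right): buffer="rdjgdjce" (len 8), cursors c1@3 c2@6, authorship .1..2...
After op 3 (insert('q')): buffer="rdjqgdjqce" (len 10), cursors c1@4 c2@8, authorship .1.1.2.2..
After op 4 (add_cursor(5)): buffer="rdjqgdjqce" (len 10), cursors c1@4 c3@5 c2@8, authorship .1.1.2.2..
After op 5 (add_cursor(5)): buffer="rdjqgdjqce" (len 10), cursors c1@4 c3@5 c4@5 c2@8, authorship .1.1.2.2..
After op 6 (insert('p')): buffer="rdjqpgppdjqpce" (len 14), cursors c1@5 c3@8 c4@8 c2@12, authorship .1.11.342.22..
After op 7 (insert('d')): buffer="rdjqpdgppdddjqpdce" (len 18), cursors c1@6 c3@11 c4@11 c2@16, authorship .1.111.34342.222..

Answer: rdjqpdgppdddjqpdce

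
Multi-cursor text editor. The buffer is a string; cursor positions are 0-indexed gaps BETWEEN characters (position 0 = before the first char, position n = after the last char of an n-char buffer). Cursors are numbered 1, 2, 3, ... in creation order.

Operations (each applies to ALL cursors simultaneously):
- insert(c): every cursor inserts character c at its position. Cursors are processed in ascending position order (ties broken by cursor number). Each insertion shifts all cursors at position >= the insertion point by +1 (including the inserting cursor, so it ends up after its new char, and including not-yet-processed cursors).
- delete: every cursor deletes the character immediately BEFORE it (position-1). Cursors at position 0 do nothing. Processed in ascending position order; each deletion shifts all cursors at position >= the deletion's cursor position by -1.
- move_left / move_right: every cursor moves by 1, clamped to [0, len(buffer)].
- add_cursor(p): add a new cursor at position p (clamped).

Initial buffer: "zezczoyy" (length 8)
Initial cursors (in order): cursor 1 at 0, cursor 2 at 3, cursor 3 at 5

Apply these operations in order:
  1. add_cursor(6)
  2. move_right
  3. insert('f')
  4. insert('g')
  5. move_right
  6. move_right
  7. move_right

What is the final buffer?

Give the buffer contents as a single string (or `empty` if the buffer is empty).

Answer: zfgezcfgzofgyfgy

Derivation:
After op 1 (add_cursor(6)): buffer="zezczoyy" (len 8), cursors c1@0 c2@3 c3@5 c4@6, authorship ........
After op 2 (move_right): buffer="zezczoyy" (len 8), cursors c1@1 c2@4 c3@6 c4@7, authorship ........
After op 3 (insert('f')): buffer="zfezcfzofyfy" (len 12), cursors c1@2 c2@6 c3@9 c4@11, authorship .1...2..3.4.
After op 4 (insert('g')): buffer="zfgezcfgzofgyfgy" (len 16), cursors c1@3 c2@8 c3@12 c4@15, authorship .11...22..33.44.
After op 5 (move_right): buffer="zfgezcfgzofgyfgy" (len 16), cursors c1@4 c2@9 c3@13 c4@16, authorship .11...22..33.44.
After op 6 (move_right): buffer="zfgezcfgzofgyfgy" (len 16), cursors c1@5 c2@10 c3@14 c4@16, authorship .11...22..33.44.
After op 7 (move_right): buffer="zfgezcfgzofgyfgy" (len 16), cursors c1@6 c2@11 c3@15 c4@16, authorship .11...22..33.44.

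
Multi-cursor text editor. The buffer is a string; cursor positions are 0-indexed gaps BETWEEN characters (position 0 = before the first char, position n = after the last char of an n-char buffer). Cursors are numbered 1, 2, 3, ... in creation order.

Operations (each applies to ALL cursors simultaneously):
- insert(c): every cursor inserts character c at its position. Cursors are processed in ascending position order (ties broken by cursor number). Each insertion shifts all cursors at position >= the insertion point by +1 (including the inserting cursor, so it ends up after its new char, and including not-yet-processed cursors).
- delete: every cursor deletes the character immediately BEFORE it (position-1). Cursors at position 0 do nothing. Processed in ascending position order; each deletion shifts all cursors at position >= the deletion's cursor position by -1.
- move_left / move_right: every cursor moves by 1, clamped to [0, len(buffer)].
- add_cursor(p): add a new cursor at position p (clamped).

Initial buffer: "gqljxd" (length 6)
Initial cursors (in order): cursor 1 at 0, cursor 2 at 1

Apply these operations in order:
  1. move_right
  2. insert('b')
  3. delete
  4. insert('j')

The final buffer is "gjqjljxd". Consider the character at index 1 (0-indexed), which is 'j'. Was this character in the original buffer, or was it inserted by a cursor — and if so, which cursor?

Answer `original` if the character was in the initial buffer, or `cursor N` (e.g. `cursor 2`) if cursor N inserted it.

After op 1 (move_right): buffer="gqljxd" (len 6), cursors c1@1 c2@2, authorship ......
After op 2 (insert('b')): buffer="gbqbljxd" (len 8), cursors c1@2 c2@4, authorship .1.2....
After op 3 (delete): buffer="gqljxd" (len 6), cursors c1@1 c2@2, authorship ......
After op 4 (insert('j')): buffer="gjqjljxd" (len 8), cursors c1@2 c2@4, authorship .1.2....
Authorship (.=original, N=cursor N): . 1 . 2 . . . .
Index 1: author = 1

Answer: cursor 1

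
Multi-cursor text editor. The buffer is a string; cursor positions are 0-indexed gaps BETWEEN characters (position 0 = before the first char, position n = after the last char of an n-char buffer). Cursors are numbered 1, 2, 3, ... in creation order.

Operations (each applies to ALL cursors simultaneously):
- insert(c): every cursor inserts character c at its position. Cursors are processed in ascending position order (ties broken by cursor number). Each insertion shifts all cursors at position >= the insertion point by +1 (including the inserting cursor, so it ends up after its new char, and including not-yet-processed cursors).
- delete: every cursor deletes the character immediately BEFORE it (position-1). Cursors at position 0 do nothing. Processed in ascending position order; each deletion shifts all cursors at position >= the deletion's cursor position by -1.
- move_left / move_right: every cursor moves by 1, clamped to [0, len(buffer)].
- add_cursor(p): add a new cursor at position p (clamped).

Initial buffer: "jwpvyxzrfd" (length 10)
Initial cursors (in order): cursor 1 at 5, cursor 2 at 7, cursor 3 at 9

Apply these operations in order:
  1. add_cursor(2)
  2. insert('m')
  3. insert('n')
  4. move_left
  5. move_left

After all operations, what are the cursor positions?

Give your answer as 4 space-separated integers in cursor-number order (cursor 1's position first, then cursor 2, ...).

Answer: 7 11 15 2

Derivation:
After op 1 (add_cursor(2)): buffer="jwpvyxzrfd" (len 10), cursors c4@2 c1@5 c2@7 c3@9, authorship ..........
After op 2 (insert('m')): buffer="jwmpvymxzmrfmd" (len 14), cursors c4@3 c1@7 c2@10 c3@13, authorship ..4...1..2..3.
After op 3 (insert('n')): buffer="jwmnpvymnxzmnrfmnd" (len 18), cursors c4@4 c1@9 c2@13 c3@17, authorship ..44...11..22..33.
After op 4 (move_left): buffer="jwmnpvymnxzmnrfmnd" (len 18), cursors c4@3 c1@8 c2@12 c3@16, authorship ..44...11..22..33.
After op 5 (move_left): buffer="jwmnpvymnxzmnrfmnd" (len 18), cursors c4@2 c1@7 c2@11 c3@15, authorship ..44...11..22..33.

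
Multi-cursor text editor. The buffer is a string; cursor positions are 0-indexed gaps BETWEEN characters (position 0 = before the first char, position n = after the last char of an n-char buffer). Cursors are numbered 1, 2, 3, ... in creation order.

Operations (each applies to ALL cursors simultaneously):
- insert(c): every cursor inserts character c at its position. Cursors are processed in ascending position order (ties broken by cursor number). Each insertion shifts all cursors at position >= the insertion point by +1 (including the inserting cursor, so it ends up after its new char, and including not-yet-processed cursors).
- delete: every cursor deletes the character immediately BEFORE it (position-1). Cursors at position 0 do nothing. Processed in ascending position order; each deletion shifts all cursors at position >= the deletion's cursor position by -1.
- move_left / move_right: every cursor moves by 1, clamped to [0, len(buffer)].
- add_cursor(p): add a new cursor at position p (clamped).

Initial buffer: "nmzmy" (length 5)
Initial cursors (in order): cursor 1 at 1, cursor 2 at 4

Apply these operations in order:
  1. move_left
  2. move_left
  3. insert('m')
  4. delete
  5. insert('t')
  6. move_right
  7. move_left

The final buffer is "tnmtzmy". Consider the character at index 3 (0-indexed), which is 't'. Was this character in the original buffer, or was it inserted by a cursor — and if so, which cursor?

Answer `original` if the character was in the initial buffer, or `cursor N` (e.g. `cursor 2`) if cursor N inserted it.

Answer: cursor 2

Derivation:
After op 1 (move_left): buffer="nmzmy" (len 5), cursors c1@0 c2@3, authorship .....
After op 2 (move_left): buffer="nmzmy" (len 5), cursors c1@0 c2@2, authorship .....
After op 3 (insert('m')): buffer="mnmmzmy" (len 7), cursors c1@1 c2@4, authorship 1..2...
After op 4 (delete): buffer="nmzmy" (len 5), cursors c1@0 c2@2, authorship .....
After op 5 (insert('t')): buffer="tnmtzmy" (len 7), cursors c1@1 c2@4, authorship 1..2...
After op 6 (move_right): buffer="tnmtzmy" (len 7), cursors c1@2 c2@5, authorship 1..2...
After op 7 (move_left): buffer="tnmtzmy" (len 7), cursors c1@1 c2@4, authorship 1..2...
Authorship (.=original, N=cursor N): 1 . . 2 . . .
Index 3: author = 2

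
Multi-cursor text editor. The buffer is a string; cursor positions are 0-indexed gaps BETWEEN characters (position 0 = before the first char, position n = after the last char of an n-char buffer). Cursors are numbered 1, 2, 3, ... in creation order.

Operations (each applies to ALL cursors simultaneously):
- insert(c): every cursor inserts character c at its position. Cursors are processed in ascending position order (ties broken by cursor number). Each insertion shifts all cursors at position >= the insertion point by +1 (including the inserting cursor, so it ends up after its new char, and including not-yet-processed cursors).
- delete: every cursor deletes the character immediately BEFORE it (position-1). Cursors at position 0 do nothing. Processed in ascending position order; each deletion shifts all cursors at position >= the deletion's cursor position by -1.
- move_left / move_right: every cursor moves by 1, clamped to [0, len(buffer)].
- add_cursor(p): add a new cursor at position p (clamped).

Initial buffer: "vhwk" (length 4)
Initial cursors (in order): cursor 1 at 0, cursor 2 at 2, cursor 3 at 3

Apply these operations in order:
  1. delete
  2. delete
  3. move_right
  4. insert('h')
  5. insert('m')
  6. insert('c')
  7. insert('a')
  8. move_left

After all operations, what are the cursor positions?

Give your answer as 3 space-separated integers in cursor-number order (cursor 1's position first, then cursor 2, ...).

Answer: 12 12 12

Derivation:
After op 1 (delete): buffer="vk" (len 2), cursors c1@0 c2@1 c3@1, authorship ..
After op 2 (delete): buffer="k" (len 1), cursors c1@0 c2@0 c3@0, authorship .
After op 3 (move_right): buffer="k" (len 1), cursors c1@1 c2@1 c3@1, authorship .
After op 4 (insert('h')): buffer="khhh" (len 4), cursors c1@4 c2@4 c3@4, authorship .123
After op 5 (insert('m')): buffer="khhhmmm" (len 7), cursors c1@7 c2@7 c3@7, authorship .123123
After op 6 (insert('c')): buffer="khhhmmmccc" (len 10), cursors c1@10 c2@10 c3@10, authorship .123123123
After op 7 (insert('a')): buffer="khhhmmmcccaaa" (len 13), cursors c1@13 c2@13 c3@13, authorship .123123123123
After op 8 (move_left): buffer="khhhmmmcccaaa" (len 13), cursors c1@12 c2@12 c3@12, authorship .123123123123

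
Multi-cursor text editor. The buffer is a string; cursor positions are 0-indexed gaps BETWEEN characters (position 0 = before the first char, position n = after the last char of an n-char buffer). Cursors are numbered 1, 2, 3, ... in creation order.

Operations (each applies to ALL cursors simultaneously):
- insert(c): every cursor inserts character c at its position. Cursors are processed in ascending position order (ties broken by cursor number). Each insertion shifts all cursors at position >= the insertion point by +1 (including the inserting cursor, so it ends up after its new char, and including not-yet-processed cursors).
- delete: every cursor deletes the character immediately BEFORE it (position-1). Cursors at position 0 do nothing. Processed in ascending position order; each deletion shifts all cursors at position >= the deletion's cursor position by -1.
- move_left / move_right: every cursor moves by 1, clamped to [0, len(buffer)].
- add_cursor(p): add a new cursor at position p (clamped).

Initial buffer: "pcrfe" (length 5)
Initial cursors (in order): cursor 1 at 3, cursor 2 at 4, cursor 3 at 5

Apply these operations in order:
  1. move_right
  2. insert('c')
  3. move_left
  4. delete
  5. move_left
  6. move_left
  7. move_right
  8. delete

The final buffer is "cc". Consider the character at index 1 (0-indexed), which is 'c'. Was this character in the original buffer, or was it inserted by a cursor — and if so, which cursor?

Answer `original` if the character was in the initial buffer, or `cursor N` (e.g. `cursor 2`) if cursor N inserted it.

Answer: cursor 3

Derivation:
After op 1 (move_right): buffer="pcrfe" (len 5), cursors c1@4 c2@5 c3@5, authorship .....
After op 2 (insert('c')): buffer="pcrfcecc" (len 8), cursors c1@5 c2@8 c3@8, authorship ....1.23
After op 3 (move_left): buffer="pcrfcecc" (len 8), cursors c1@4 c2@7 c3@7, authorship ....1.23
After op 4 (delete): buffer="pcrcc" (len 5), cursors c1@3 c2@4 c3@4, authorship ...13
After op 5 (move_left): buffer="pcrcc" (len 5), cursors c1@2 c2@3 c3@3, authorship ...13
After op 6 (move_left): buffer="pcrcc" (len 5), cursors c1@1 c2@2 c3@2, authorship ...13
After op 7 (move_right): buffer="pcrcc" (len 5), cursors c1@2 c2@3 c3@3, authorship ...13
After op 8 (delete): buffer="cc" (len 2), cursors c1@0 c2@0 c3@0, authorship 13
Authorship (.=original, N=cursor N): 1 3
Index 1: author = 3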